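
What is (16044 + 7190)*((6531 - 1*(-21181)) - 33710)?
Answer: -139357532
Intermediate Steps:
(16044 + 7190)*((6531 - 1*(-21181)) - 33710) = 23234*((6531 + 21181) - 33710) = 23234*(27712 - 33710) = 23234*(-5998) = -139357532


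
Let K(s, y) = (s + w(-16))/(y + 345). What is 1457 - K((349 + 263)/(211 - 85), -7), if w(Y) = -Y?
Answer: 1723558/1183 ≈ 1456.9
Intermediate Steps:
K(s, y) = (16 + s)/(345 + y) (K(s, y) = (s - 1*(-16))/(y + 345) = (s + 16)/(345 + y) = (16 + s)/(345 + y))
1457 - K((349 + 263)/(211 - 85), -7) = 1457 - (16 + (349 + 263)/(211 - 85))/(345 - 7) = 1457 - (16 + 612/126)/338 = 1457 - (16 + 612*(1/126))/338 = 1457 - (16 + 34/7)/338 = 1457 - 146/(338*7) = 1457 - 1*73/1183 = 1457 - 73/1183 = 1723558/1183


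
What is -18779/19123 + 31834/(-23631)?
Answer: -1052528131/451895613 ≈ -2.3291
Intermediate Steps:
-18779/19123 + 31834/(-23631) = -18779*1/19123 + 31834*(-1/23631) = -18779/19123 - 31834/23631 = -1052528131/451895613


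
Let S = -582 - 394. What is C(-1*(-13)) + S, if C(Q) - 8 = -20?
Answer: -988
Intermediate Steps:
C(Q) = -12 (C(Q) = 8 - 20 = -12)
S = -976
C(-1*(-13)) + S = -12 - 976 = -988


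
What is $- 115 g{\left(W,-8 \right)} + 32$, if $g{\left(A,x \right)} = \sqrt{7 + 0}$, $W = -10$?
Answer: $32 - 115 \sqrt{7} \approx -272.26$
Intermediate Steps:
$g{\left(A,x \right)} = \sqrt{7}$
$- 115 g{\left(W,-8 \right)} + 32 = - 115 \sqrt{7} + 32 = 32 - 115 \sqrt{7}$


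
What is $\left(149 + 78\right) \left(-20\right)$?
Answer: $-4540$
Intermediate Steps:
$\left(149 + 78\right) \left(-20\right) = 227 \left(-20\right) = -4540$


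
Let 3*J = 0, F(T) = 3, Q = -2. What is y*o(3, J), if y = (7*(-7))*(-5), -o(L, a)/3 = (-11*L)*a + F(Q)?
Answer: -2205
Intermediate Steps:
J = 0 (J = (1/3)*0 = 0)
o(L, a) = -9 + 33*L*a (o(L, a) = -3*((-11*L)*a + 3) = -3*(-11*L*a + 3) = -3*(3 - 11*L*a) = -9 + 33*L*a)
y = 245 (y = -49*(-5) = 245)
y*o(3, J) = 245*(-9 + 33*3*0) = 245*(-9 + 0) = 245*(-9) = -2205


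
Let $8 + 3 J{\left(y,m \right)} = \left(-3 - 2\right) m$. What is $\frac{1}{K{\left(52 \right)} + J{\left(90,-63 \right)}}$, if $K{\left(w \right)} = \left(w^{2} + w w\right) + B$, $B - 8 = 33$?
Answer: $\frac{3}{16654} \approx 0.00018014$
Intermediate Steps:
$B = 41$ ($B = 8 + 33 = 41$)
$K{\left(w \right)} = 41 + 2 w^{2}$ ($K{\left(w \right)} = \left(w^{2} + w w\right) + 41 = \left(w^{2} + w^{2}\right) + 41 = 2 w^{2} + 41 = 41 + 2 w^{2}$)
$J{\left(y,m \right)} = - \frac{8}{3} - \frac{5 m}{3}$ ($J{\left(y,m \right)} = - \frac{8}{3} + \frac{\left(-3 - 2\right) m}{3} = - \frac{8}{3} + \frac{\left(-5\right) m}{3} = - \frac{8}{3} - \frac{5 m}{3}$)
$\frac{1}{K{\left(52 \right)} + J{\left(90,-63 \right)}} = \frac{1}{\left(41 + 2 \cdot 52^{2}\right) - - \frac{307}{3}} = \frac{1}{\left(41 + 2 \cdot 2704\right) + \left(- \frac{8}{3} + 105\right)} = \frac{1}{\left(41 + 5408\right) + \frac{307}{3}} = \frac{1}{5449 + \frac{307}{3}} = \frac{1}{\frac{16654}{3}} = \frac{3}{16654}$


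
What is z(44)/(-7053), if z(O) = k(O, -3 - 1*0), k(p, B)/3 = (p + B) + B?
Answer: -38/2351 ≈ -0.016163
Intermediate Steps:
k(p, B) = 3*p + 6*B (k(p, B) = 3*((p + B) + B) = 3*((B + p) + B) = 3*(p + 2*B) = 3*p + 6*B)
z(O) = -18 + 3*O (z(O) = 3*O + 6*(-3 - 1*0) = 3*O + 6*(-3 + 0) = 3*O + 6*(-3) = 3*O - 18 = -18 + 3*O)
z(44)/(-7053) = (-18 + 3*44)/(-7053) = (-18 + 132)*(-1/7053) = 114*(-1/7053) = -38/2351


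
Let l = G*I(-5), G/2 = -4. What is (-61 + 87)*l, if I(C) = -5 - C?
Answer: 0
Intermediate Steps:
G = -8 (G = 2*(-4) = -8)
l = 0 (l = -8*(-5 - 1*(-5)) = -8*(-5 + 5) = -8*0 = 0)
(-61 + 87)*l = (-61 + 87)*0 = 26*0 = 0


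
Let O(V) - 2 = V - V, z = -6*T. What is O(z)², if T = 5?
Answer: 4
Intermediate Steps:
z = -30 (z = -6*5 = -30)
O(V) = 2 (O(V) = 2 + (V - V) = 2 + 0 = 2)
O(z)² = 2² = 4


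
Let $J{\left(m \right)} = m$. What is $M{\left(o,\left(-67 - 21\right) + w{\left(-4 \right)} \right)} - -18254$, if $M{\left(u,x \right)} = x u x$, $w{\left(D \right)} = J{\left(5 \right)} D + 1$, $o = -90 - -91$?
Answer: $29703$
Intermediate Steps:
$o = 1$ ($o = -90 + 91 = 1$)
$w{\left(D \right)} = 1 + 5 D$ ($w{\left(D \right)} = 5 D + 1 = 1 + 5 D$)
$M{\left(u,x \right)} = u x^{2}$
$M{\left(o,\left(-67 - 21\right) + w{\left(-4 \right)} \right)} - -18254 = 1 \left(\left(-67 - 21\right) + \left(1 + 5 \left(-4\right)\right)\right)^{2} - -18254 = 1 \left(-88 + \left(1 - 20\right)\right)^{2} + 18254 = 1 \left(-88 - 19\right)^{2} + 18254 = 1 \left(-107\right)^{2} + 18254 = 1 \cdot 11449 + 18254 = 11449 + 18254 = 29703$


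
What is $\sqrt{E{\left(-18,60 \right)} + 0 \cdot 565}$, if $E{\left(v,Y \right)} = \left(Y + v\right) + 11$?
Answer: $\sqrt{53} \approx 7.2801$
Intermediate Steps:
$E{\left(v,Y \right)} = 11 + Y + v$
$\sqrt{E{\left(-18,60 \right)} + 0 \cdot 565} = \sqrt{\left(11 + 60 - 18\right) + 0 \cdot 565} = \sqrt{53 + 0} = \sqrt{53}$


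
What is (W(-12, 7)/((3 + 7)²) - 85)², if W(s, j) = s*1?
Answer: 4528384/625 ≈ 7245.4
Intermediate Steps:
W(s, j) = s
(W(-12, 7)/((3 + 7)²) - 85)² = (-12/(3 + 7)² - 85)² = (-12/(10²) - 85)² = (-12/100 - 85)² = (-12*1/100 - 85)² = (-3/25 - 85)² = (-2128/25)² = 4528384/625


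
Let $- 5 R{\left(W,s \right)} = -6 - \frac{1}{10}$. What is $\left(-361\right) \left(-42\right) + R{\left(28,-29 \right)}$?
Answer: $\frac{758161}{50} \approx 15163.0$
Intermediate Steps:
$R{\left(W,s \right)} = \frac{61}{50}$ ($R{\left(W,s \right)} = - \frac{-6 - \frac{1}{10}}{5} = \left(- \frac{1}{5}\right) \left(- \frac{61}{10}\right) = \frac{61}{50}$)
$\left(-361\right) \left(-42\right) + R{\left(28,-29 \right)} = \left(-361\right) \left(-42\right) + \frac{61}{50} = 15162 + \frac{61}{50} = \frac{758161}{50}$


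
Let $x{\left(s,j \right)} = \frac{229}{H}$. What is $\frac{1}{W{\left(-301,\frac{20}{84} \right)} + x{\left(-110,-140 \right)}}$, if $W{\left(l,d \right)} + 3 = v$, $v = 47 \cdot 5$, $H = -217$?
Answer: $\frac{217}{50115} \approx 0.00433$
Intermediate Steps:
$x{\left(s,j \right)} = - \frac{229}{217}$ ($x{\left(s,j \right)} = \frac{229}{-217} = 229 \left(- \frac{1}{217}\right) = - \frac{229}{217}$)
$v = 235$
$W{\left(l,d \right)} = 232$ ($W{\left(l,d \right)} = -3 + 235 = 232$)
$\frac{1}{W{\left(-301,\frac{20}{84} \right)} + x{\left(-110,-140 \right)}} = \frac{1}{232 - \frac{229}{217}} = \frac{1}{\frac{50115}{217}} = \frac{217}{50115}$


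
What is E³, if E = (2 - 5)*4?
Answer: -1728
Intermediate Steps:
E = -12 (E = -3*4 = -12)
E³ = (-12)³ = -1728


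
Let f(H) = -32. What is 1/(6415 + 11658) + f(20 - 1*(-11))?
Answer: -578335/18073 ≈ -32.000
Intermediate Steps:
1/(6415 + 11658) + f(20 - 1*(-11)) = 1/(6415 + 11658) - 32 = 1/18073 - 32 = -578335/18073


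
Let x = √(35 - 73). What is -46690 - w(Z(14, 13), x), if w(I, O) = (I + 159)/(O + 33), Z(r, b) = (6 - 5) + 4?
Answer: 2*(-23345*√38 + 770467*I)/(√38 - 33*I) ≈ -46695.0 + 0.89704*I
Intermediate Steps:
Z(r, b) = 5 (Z(r, b) = 1 + 4 = 5)
x = I*√38 (x = √(-38) = I*√38 ≈ 6.1644*I)
w(I, O) = (159 + I)/(33 + O)
-46690 - w(Z(14, 13), x) = -46690 - (159 + 5)/(33 + I*√38) = -46690 - 164/(33 + I*√38)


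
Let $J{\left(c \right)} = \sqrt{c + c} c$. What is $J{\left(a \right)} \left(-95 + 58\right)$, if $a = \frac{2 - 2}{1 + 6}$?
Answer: $0$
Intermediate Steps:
$a = 0$ ($a = \frac{0}{7} = 0 \cdot \frac{1}{7} = 0$)
$J{\left(c \right)} = \sqrt{2} c^{\frac{3}{2}}$ ($J{\left(c \right)} = \sqrt{2 c} c = \sqrt{2} \sqrt{c} c = \sqrt{2} c^{\frac{3}{2}}$)
$J{\left(a \right)} \left(-95 + 58\right) = \sqrt{2} \cdot 0^{\frac{3}{2}} \left(-95 + 58\right) = \sqrt{2} \cdot 0 \left(-37\right) = 0 \left(-37\right) = 0$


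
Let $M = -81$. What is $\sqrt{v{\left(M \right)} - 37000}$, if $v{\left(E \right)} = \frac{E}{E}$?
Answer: $3 i \sqrt{4111} \approx 192.35 i$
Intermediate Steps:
$v{\left(E \right)} = 1$
$\sqrt{v{\left(M \right)} - 37000} = \sqrt{1 - 37000} = \sqrt{-36999} = 3 i \sqrt{4111}$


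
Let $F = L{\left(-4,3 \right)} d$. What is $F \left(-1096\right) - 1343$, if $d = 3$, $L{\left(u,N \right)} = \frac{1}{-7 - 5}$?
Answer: $-1069$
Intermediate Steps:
$L{\left(u,N \right)} = - \frac{1}{12}$ ($L{\left(u,N \right)} = \frac{1}{-12} = - \frac{1}{12}$)
$F = - \frac{1}{4}$ ($F = \left(- \frac{1}{12}\right) 3 = - \frac{1}{4} \approx -0.25$)
$F \left(-1096\right) - 1343 = \left(- \frac{1}{4}\right) \left(-1096\right) - 1343 = 274 - 1343 = -1069$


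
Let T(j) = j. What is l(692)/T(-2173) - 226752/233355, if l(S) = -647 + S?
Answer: -167744357/169026805 ≈ -0.99241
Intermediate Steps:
l(692)/T(-2173) - 226752/233355 = (-647 + 692)/(-2173) - 226752/233355 = 45*(-1/2173) - 226752*1/233355 = -45/2173 - 75584/77785 = -167744357/169026805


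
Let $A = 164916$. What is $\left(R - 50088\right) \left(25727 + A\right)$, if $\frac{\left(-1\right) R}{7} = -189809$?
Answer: $243751373725$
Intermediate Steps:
$R = 1328663$ ($R = \left(-7\right) \left(-189809\right) = 1328663$)
$\left(R - 50088\right) \left(25727 + A\right) = \left(1328663 - 50088\right) \left(25727 + 164916\right) = 1278575 \cdot 190643 = 243751373725$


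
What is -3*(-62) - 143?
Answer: 43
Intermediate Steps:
-3*(-62) - 143 = 186 - 143 = 43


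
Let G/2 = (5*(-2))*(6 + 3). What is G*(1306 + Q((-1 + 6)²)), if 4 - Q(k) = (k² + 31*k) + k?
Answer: 20700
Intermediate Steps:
Q(k) = 4 - k² - 32*k (Q(k) = 4 - ((k² + 31*k) + k) = 4 - (k² + 32*k) = 4 + (-k² - 32*k) = 4 - k² - 32*k)
G = -180 (G = 2*((5*(-2))*(6 + 3)) = 2*(-10*9) = 2*(-90) = -180)
G*(1306 + Q((-1 + 6)²)) = -180*(1306 + (4 - ((-1 + 6)²)² - 32*(-1 + 6)²)) = -180*(1306 + (4 - (5²)² - 32*5²)) = -180*(1306 + (4 - 1*25² - 32*25)) = -180*(1306 + (4 - 1*625 - 800)) = -180*(1306 + (4 - 625 - 800)) = -180*(1306 - 1421) = -180*(-115) = 20700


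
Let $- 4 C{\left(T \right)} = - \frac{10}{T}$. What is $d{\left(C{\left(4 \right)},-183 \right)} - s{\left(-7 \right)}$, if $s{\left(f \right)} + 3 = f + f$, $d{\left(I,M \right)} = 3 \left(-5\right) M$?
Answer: $2762$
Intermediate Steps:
$C{\left(T \right)} = \frac{5}{2 T}$ ($C{\left(T \right)} = - \frac{\left(-10\right) \frac{1}{T}}{4} = \frac{5}{2 T}$)
$d{\left(I,M \right)} = - 15 M$
$s{\left(f \right)} = -3 + 2 f$ ($s{\left(f \right)} = -3 + \left(f + f\right) = -3 + 2 f$)
$d{\left(C{\left(4 \right)},-183 \right)} - s{\left(-7 \right)} = \left(-15\right) \left(-183\right) - \left(-3 + 2 \left(-7\right)\right) = 2745 - \left(-3 - 14\right) = 2745 - -17 = 2745 + 17 = 2762$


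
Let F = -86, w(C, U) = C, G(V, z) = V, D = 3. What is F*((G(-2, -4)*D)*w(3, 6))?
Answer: 1548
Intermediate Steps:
F*((G(-2, -4)*D)*w(3, 6)) = -86*(-2*3)*3 = -(-516)*3 = -86*(-18) = 1548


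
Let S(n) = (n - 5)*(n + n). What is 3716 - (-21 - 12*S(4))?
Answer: 3641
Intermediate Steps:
S(n) = 2*n*(-5 + n) (S(n) = (-5 + n)*(2*n) = 2*n*(-5 + n))
3716 - (-21 - 12*S(4)) = 3716 - (-21 - 24*4*(-5 + 4)) = 3716 - (-21 - 24*4*(-1)) = 3716 - (-21 - 12*(-8)) = 3716 - (-21 + 96) = 3716 - 1*75 = 3716 - 75 = 3641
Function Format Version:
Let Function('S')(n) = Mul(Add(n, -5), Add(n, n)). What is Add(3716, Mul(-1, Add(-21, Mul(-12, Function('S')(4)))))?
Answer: 3641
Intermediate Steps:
Function('S')(n) = Mul(2, n, Add(-5, n)) (Function('S')(n) = Mul(Add(-5, n), Mul(2, n)) = Mul(2, n, Add(-5, n)))
Add(3716, Mul(-1, Add(-21, Mul(-12, Function('S')(4))))) = Add(3716, Mul(-1, Add(-21, Mul(-12, Mul(2, 4, Add(-5, 4)))))) = Add(3716, Mul(-1, Add(-21, Mul(-12, Mul(2, 4, -1))))) = Add(3716, Mul(-1, Add(-21, Mul(-12, -8)))) = Add(3716, Mul(-1, Add(-21, 96))) = Add(3716, Mul(-1, 75)) = Add(3716, -75) = 3641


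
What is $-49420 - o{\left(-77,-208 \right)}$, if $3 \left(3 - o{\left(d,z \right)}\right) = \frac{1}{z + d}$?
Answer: $- \frac{42256666}{855} \approx -49423.0$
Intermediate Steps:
$o{\left(d,z \right)} = 3 - \frac{1}{3 \left(d + z\right)}$ ($o{\left(d,z \right)} = 3 - \frac{1}{3 \left(z + d\right)} = 3 - \frac{1}{3 \left(d + z\right)}$)
$-49420 - o{\left(-77,-208 \right)} = -49420 - \frac{- \frac{1}{3} + 3 \left(-77\right) + 3 \left(-208\right)}{-77 - 208} = -49420 - \frac{- \frac{1}{3} - 231 - 624}{-285} = -49420 - \left(- \frac{1}{285}\right) \left(- \frac{2566}{3}\right) = -49420 - \frac{2566}{855} = - \frac{42256666}{855}$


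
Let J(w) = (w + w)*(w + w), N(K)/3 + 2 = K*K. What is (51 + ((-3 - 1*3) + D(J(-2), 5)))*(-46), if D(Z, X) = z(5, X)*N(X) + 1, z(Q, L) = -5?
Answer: 13754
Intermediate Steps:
N(K) = -6 + 3*K**2 (N(K) = -6 + 3*(K*K) = -6 + 3*K**2)
J(w) = 4*w**2 (J(w) = (2*w)*(2*w) = 4*w**2)
D(Z, X) = 31 - 15*X**2 (D(Z, X) = -5*(-6 + 3*X**2) + 1 = (30 - 15*X**2) + 1 = 31 - 15*X**2)
(51 + ((-3 - 1*3) + D(J(-2), 5)))*(-46) = (51 + ((-3 - 1*3) + (31 - 15*5**2)))*(-46) = (51 + ((-3 - 3) + (31 - 15*25)))*(-46) = (51 + (-6 + (31 - 375)))*(-46) = (51 + (-6 - 344))*(-46) = (51 - 350)*(-46) = -299*(-46) = 13754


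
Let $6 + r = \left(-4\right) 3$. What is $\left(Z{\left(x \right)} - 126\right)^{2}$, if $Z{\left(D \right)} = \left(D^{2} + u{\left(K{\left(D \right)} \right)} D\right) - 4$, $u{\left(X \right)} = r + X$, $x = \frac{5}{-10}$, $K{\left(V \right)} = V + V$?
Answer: $\frac{231361}{16} \approx 14460.0$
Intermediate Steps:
$r = -18$ ($r = -6 - 12 = -18$)
$K{\left(V \right)} = 2 V$
$x = - \frac{1}{2}$ ($x = 5 \left(- \frac{1}{10}\right) = - \frac{1}{2} \approx -0.5$)
$u{\left(X \right)} = -18 + X$
$Z{\left(D \right)} = -4 + D^{2} + D \left(-18 + 2 D\right)$ ($Z{\left(D \right)} = \left(D^{2} + \left(-18 + 2 D\right) D\right) - 4 = \left(D^{2} + D \left(-18 + 2 D\right)\right) - 4 = -4 + D^{2} + D \left(-18 + 2 D\right)$)
$\left(Z{\left(x \right)} - 126\right)^{2} = \left(\left(-4 - -9 + 3 \left(- \frac{1}{2}\right)^{2}\right) - 126\right)^{2} = \left(\left(-4 + 9 + 3 \cdot \frac{1}{4}\right) - 126\right)^{2} = \left(\left(-4 + 9 + \frac{3}{4}\right) - 126\right)^{2} = \left(\frac{23}{4} - 126\right)^{2} = \left(- \frac{481}{4}\right)^{2} = \frac{231361}{16}$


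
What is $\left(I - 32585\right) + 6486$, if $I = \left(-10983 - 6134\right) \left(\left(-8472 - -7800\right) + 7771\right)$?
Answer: $-121539682$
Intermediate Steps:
$I = -121513583$ ($I = - 17117 \left(\left(-8472 + 7800\right) + 7771\right) = - 17117 \left(-672 + 7771\right) = \left(-17117\right) 7099 = -121513583$)
$\left(I - 32585\right) + 6486 = \left(-121513583 - 32585\right) + 6486 = -121546168 + 6486 = -121539682$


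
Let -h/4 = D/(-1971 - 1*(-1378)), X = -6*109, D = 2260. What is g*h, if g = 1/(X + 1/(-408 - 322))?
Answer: -6599200/283110653 ≈ -0.023310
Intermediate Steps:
X = -654
g = -730/477421 (g = 1/(-654 + 1/(-408 - 322)) = 1/(-654 + 1/(-730)) = 1/(-654 - 1/730) = 1/(-477421/730) = -730/477421 ≈ -0.0015290)
h = 9040/593 (h = -9040/(-1971 - 1*(-1378)) = -9040/(-1971 + 1378) = -9040/(-593) = -9040*(-1)/593 = -4*(-2260/593) = 9040/593 ≈ 15.245)
g*h = -730/477421*9040/593 = -6599200/283110653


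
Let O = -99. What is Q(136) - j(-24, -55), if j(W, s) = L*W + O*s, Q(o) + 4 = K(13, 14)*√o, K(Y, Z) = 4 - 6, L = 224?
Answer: -73 - 4*√34 ≈ -96.324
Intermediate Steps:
K(Y, Z) = -2
Q(o) = -4 - 2*√o
j(W, s) = -99*s + 224*W (j(W, s) = 224*W - 99*s = -99*s + 224*W)
Q(136) - j(-24, -55) = (-4 - 4*√34) - (-99*(-55) + 224*(-24)) = (-4 - 4*√34) - (5445 - 5376) = (-4 - 4*√34) - 1*69 = (-4 - 4*√34) - 69 = -73 - 4*√34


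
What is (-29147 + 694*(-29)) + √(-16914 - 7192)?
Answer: -49273 + I*√24106 ≈ -49273.0 + 155.26*I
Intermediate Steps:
(-29147 + 694*(-29)) + √(-16914 - 7192) = (-29147 - 20126) + √(-24106) = -49273 + I*√24106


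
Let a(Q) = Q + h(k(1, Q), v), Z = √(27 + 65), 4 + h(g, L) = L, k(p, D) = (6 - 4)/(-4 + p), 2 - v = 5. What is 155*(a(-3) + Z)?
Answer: -1550 + 310*√23 ≈ -63.292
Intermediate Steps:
v = -3 (v = 2 - 1*5 = 2 - 5 = -3)
k(p, D) = 2/(-4 + p)
h(g, L) = -4 + L
Z = 2*√23 (Z = √92 = 2*√23 ≈ 9.5917)
a(Q) = -7 + Q (a(Q) = Q + (-4 - 3) = Q - 7 = -7 + Q)
155*(a(-3) + Z) = 155*((-7 - 3) + 2*√23) = 155*(-10 + 2*√23) = -1550 + 310*√23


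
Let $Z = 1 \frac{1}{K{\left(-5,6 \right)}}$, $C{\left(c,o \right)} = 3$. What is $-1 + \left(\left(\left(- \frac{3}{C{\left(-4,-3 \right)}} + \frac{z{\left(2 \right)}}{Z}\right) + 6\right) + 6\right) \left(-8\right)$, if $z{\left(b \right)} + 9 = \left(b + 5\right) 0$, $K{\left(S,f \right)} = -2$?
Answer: $-233$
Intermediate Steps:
$Z = - \frac{1}{2}$ ($Z = 1 \frac{1}{-2} = 1 \left(- \frac{1}{2}\right) = - \frac{1}{2} \approx -0.5$)
$z{\left(b \right)} = -9$ ($z{\left(b \right)} = -9 + \left(b + 5\right) 0 = -9 + \left(5 + b\right) 0 = -9 + 0 = -9$)
$-1 + \left(\left(\left(- \frac{3}{C{\left(-4,-3 \right)}} + \frac{z{\left(2 \right)}}{Z}\right) + 6\right) + 6\right) \left(-8\right) = -1 + \left(\left(\left(- \frac{3}{3} - \frac{9}{- \frac{1}{2}}\right) + 6\right) + 6\right) \left(-8\right) = -1 + \left(\left(\left(\left(-3\right) \frac{1}{3} - -18\right) + 6\right) + 6\right) \left(-8\right) = -1 + \left(\left(\left(-1 + 18\right) + 6\right) + 6\right) \left(-8\right) = -1 + \left(\left(17 + 6\right) + 6\right) \left(-8\right) = -1 + \left(23 + 6\right) \left(-8\right) = -1 + 29 \left(-8\right) = -1 - 232 = -233$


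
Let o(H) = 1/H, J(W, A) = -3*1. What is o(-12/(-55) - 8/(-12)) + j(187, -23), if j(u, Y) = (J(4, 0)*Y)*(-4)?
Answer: -40131/146 ≈ -274.87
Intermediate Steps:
J(W, A) = -3
j(u, Y) = 12*Y (j(u, Y) = -3*Y*(-4) = 12*Y)
o(-12/(-55) - 8/(-12)) + j(187, -23) = 1/(-12/(-55) - 8/(-12)) + 12*(-23) = 1/(-12*(-1/55) - 8*(-1/12)) - 276 = 1/(12/55 + ⅔) - 276 = 1/(146/165) - 276 = 165/146 - 276 = -40131/146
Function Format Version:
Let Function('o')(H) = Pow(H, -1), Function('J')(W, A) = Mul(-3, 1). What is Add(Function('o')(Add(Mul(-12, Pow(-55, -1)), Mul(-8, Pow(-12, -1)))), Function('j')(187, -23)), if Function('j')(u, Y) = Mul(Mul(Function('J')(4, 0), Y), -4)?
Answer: Rational(-40131, 146) ≈ -274.87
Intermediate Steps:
Function('J')(W, A) = -3
Function('j')(u, Y) = Mul(12, Y) (Function('j')(u, Y) = Mul(Mul(-3, Y), -4) = Mul(12, Y))
Add(Function('o')(Add(Mul(-12, Pow(-55, -1)), Mul(-8, Pow(-12, -1)))), Function('j')(187, -23)) = Add(Pow(Add(Mul(-12, Pow(-55, -1)), Mul(-8, Pow(-12, -1))), -1), Mul(12, -23)) = Add(Pow(Add(Mul(-12, Rational(-1, 55)), Mul(-8, Rational(-1, 12))), -1), -276) = Add(Pow(Add(Rational(12, 55), Rational(2, 3)), -1), -276) = Add(Pow(Rational(146, 165), -1), -276) = Add(Rational(165, 146), -276) = Rational(-40131, 146)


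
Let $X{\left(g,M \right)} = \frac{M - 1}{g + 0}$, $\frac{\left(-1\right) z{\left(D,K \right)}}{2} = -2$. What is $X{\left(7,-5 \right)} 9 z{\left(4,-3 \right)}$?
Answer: $- \frac{216}{7} \approx -30.857$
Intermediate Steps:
$z{\left(D,K \right)} = 4$ ($z{\left(D,K \right)} = \left(-2\right) \left(-2\right) = 4$)
$X{\left(g,M \right)} = \frac{-1 + M}{g}$
$X{\left(7,-5 \right)} 9 z{\left(4,-3 \right)} = \frac{-1 - 5}{7} \cdot 9 \cdot 4 = \frac{1}{7} \left(-6\right) 9 \cdot 4 = \left(- \frac{6}{7}\right) 9 \cdot 4 = \left(- \frac{54}{7}\right) 4 = - \frac{216}{7}$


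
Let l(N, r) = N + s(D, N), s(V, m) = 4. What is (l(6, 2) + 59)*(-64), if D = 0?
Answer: -4416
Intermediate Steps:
l(N, r) = 4 + N (l(N, r) = N + 4 = 4 + N)
(l(6, 2) + 59)*(-64) = ((4 + 6) + 59)*(-64) = (10 + 59)*(-64) = 69*(-64) = -4416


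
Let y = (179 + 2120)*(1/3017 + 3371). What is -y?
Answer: -23381538092/3017 ≈ -7.7499e+6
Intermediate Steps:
y = 23381538092/3017 (y = 2299*(1/3017 + 3371) = 2299*(10170308/3017) = 23381538092/3017 ≈ 7.7499e+6)
-y = -1*23381538092/3017 = -23381538092/3017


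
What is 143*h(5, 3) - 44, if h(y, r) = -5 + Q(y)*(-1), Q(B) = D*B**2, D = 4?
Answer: -15059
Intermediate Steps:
Q(B) = 4*B**2
h(y, r) = -5 - 4*y**2 (h(y, r) = -5 + (4*y**2)*(-1) = -5 - 4*y**2)
143*h(5, 3) - 44 = 143*(-5 - 4*5**2) - 44 = 143*(-5 - 4*25) - 44 = 143*(-5 - 100) - 44 = 143*(-105) - 44 = -15015 - 44 = -15059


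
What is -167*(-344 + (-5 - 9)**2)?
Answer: 24716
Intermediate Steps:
-167*(-344 + (-5 - 9)**2) = -167*(-344 + (-14)**2) = -167*(-344 + 196) = -167*(-148) = 24716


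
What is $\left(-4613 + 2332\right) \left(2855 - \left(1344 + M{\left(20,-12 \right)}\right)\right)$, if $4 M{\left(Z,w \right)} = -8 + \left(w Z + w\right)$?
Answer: $-3594856$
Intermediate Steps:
$M{\left(Z,w \right)} = -2 + \frac{w}{4} + \frac{Z w}{4}$ ($M{\left(Z,w \right)} = \frac{-8 + \left(w Z + w\right)}{4} = \frac{-8 + \left(Z w + w\right)}{4} = \frac{-8 + \left(w + Z w\right)}{4} = \frac{-8 + w + Z w}{4} = -2 + \frac{w}{4} + \frac{Z w}{4}$)
$\left(-4613 + 2332\right) \left(2855 - \left(1344 + M{\left(20,-12 \right)}\right)\right) = \left(-4613 + 2332\right) \left(2855 - \left(1342 - 3 + \frac{1}{4} \cdot 20 \left(-12\right)\right)\right) = - 2281 \left(2855 - 1279\right) = \left(-2281\right) 1576 = -3594856$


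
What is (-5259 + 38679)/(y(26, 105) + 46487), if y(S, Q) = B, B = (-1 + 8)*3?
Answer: 8355/11627 ≈ 0.71859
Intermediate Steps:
B = 21 (B = 7*3 = 21)
y(S, Q) = 21
(-5259 + 38679)/(y(26, 105) + 46487) = (-5259 + 38679)/(21 + 46487) = 33420/46508 = 33420*(1/46508) = 8355/11627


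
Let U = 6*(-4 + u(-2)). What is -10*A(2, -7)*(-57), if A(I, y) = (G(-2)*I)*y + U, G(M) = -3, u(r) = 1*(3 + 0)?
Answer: 20520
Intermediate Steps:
u(r) = 3 (u(r) = 1*3 = 3)
U = -6 (U = 6*(-4 + 3) = 6*(-1) = -6)
A(I, y) = -6 - 3*I*y (A(I, y) = (-3*I)*y - 6 = -3*I*y - 6 = -6 - 3*I*y)
-10*A(2, -7)*(-57) = -10*(-6 - 3*2*(-7))*(-57) = -10*(-6 + 42)*(-57) = -360*(-57) = -10*(-2052) = 20520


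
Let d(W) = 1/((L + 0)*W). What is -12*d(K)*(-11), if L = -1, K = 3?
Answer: -44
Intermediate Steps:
d(W) = -1/W (d(W) = 1/((-1 + 0)*W) = 1/((-1)*W) = -1/W)
-12*d(K)*(-11) = -(-12)/3*(-11) = -12*(-⅓)*(-11) = 4*(-11) = -44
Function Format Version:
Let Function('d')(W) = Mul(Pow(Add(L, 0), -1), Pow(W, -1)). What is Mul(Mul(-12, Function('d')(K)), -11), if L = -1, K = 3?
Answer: -44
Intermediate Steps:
Function('d')(W) = Mul(-1, Pow(W, -1)) (Function('d')(W) = Mul(Pow(Add(-1, 0), -1), Pow(W, -1)) = Mul(Pow(-1, -1), Pow(W, -1)) = Mul(-1, Pow(W, -1)))
Mul(Mul(-12, Function('d')(K)), -11) = Mul(Mul(-12, Mul(-1, Pow(3, -1))), -11) = Mul(Mul(-12, Mul(-1, Rational(1, 3))), -11) = Mul(Mul(-12, Rational(-1, 3)), -11) = Mul(4, -11) = -44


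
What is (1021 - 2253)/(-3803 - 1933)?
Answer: 154/717 ≈ 0.21478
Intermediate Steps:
(1021 - 2253)/(-3803 - 1933) = -1232/(-5736) = -1232*(-1/5736) = 154/717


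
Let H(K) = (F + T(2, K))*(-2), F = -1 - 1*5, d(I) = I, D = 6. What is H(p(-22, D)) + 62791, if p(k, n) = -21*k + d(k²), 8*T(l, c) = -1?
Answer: 251213/4 ≈ 62803.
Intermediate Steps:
T(l, c) = -⅛ (T(l, c) = (⅛)*(-1) = -⅛)
F = -6 (F = -1 - 5 = -6)
p(k, n) = k² - 21*k (p(k, n) = -21*k + k² = k² - 21*k)
H(K) = 49/4 (H(K) = (-6 - ⅛)*(-2) = -49/8*(-2) = 49/4)
H(p(-22, D)) + 62791 = 49/4 + 62791 = 251213/4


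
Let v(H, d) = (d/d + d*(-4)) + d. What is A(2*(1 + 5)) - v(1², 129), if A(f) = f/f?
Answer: 387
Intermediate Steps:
A(f) = 1
v(H, d) = 1 - 3*d (v(H, d) = (1 - 4*d) + d = 1 - 3*d)
A(2*(1 + 5)) - v(1², 129) = 1 - (1 - 3*129) = 1 - (1 - 387) = 1 - 1*(-386) = 1 + 386 = 387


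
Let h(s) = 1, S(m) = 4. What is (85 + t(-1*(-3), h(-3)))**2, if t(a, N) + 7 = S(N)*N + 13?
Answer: 9025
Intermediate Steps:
t(a, N) = 6 + 4*N (t(a, N) = -7 + (4*N + 13) = -7 + (13 + 4*N) = 6 + 4*N)
(85 + t(-1*(-3), h(-3)))**2 = (85 + (6 + 4*1))**2 = (85 + (6 + 4))**2 = (85 + 10)**2 = 95**2 = 9025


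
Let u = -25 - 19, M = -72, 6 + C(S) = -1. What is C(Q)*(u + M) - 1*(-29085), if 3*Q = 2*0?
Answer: 29897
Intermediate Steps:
Q = 0 (Q = (2*0)/3 = (1/3)*0 = 0)
C(S) = -7 (C(S) = -6 - 1 = -7)
u = -44
C(Q)*(u + M) - 1*(-29085) = -7*(-44 - 72) - 1*(-29085) = -7*(-116) + 29085 = 812 + 29085 = 29897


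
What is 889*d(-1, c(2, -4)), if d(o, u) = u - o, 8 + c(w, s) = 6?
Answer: -889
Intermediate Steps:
c(w, s) = -2 (c(w, s) = -8 + 6 = -2)
889*d(-1, c(2, -4)) = 889*(-2 - 1*(-1)) = 889*(-2 + 1) = 889*(-1) = -889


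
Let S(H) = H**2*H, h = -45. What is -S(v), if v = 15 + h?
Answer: 27000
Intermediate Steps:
v = -30 (v = 15 - 45 = -30)
S(H) = H**3
-S(v) = -1*(-30)**3 = -1*(-27000) = 27000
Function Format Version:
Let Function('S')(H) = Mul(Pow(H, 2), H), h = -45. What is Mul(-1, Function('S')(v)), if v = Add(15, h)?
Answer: 27000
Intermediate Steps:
v = -30 (v = Add(15, -45) = -30)
Function('S')(H) = Pow(H, 3)
Mul(-1, Function('S')(v)) = Mul(-1, Pow(-30, 3)) = Mul(-1, -27000) = 27000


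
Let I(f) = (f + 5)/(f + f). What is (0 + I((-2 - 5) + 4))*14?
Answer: -14/3 ≈ -4.6667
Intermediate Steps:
I(f) = (5 + f)/(2*f) (I(f) = (5 + f)/((2*f)) = (5 + f)*(1/(2*f)) = (5 + f)/(2*f))
(0 + I((-2 - 5) + 4))*14 = (0 + (5 + ((-2 - 5) + 4))/(2*((-2 - 5) + 4)))*14 = (0 + (5 + (-7 + 4))/(2*(-7 + 4)))*14 = (0 + (1/2)*(5 - 3)/(-3))*14 = (0 + (1/2)*(-1/3)*2)*14 = (0 - 1/3)*14 = -1/3*14 = -14/3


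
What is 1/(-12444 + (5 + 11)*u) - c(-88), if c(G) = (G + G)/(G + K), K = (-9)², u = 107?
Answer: -1888839/75124 ≈ -25.143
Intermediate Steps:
K = 81
c(G) = 2*G/(81 + G) (c(G) = (G + G)/(G + 81) = (2*G)/(81 + G) = 2*G/(81 + G))
1/(-12444 + (5 + 11)*u) - c(-88) = 1/(-12444 + (5 + 11)*107) - 2*(-88)/(81 - 88) = 1/(-12444 + 16*107) - 2*(-88)/(-7) = 1/(-12444 + 1712) - 2*(-88)*(-1)/7 = 1/(-10732) - 1*176/7 = -1/10732 - 176/7 = -1888839/75124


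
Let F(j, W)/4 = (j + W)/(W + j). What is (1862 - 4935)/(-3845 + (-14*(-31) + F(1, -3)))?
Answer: 3073/3407 ≈ 0.90197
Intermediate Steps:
F(j, W) = 4 (F(j, W) = 4*((j + W)/(W + j)) = 4*((W + j)/(W + j)) = 4*1 = 4)
(1862 - 4935)/(-3845 + (-14*(-31) + F(1, -3))) = (1862 - 4935)/(-3845 + (-14*(-31) + 4)) = -3073/(-3845 + (434 + 4)) = -3073/(-3845 + 438) = -3073/(-3407) = -3073*(-1/3407) = 3073/3407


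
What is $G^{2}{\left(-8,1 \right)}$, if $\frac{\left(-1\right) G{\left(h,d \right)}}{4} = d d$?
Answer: $16$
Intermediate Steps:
$G{\left(h,d \right)} = - 4 d^{2}$ ($G{\left(h,d \right)} = - 4 d d = - 4 d^{2}$)
$G^{2}{\left(-8,1 \right)} = \left(- 4 \cdot 1^{2}\right)^{2} = \left(\left(-4\right) 1\right)^{2} = \left(-4\right)^{2} = 16$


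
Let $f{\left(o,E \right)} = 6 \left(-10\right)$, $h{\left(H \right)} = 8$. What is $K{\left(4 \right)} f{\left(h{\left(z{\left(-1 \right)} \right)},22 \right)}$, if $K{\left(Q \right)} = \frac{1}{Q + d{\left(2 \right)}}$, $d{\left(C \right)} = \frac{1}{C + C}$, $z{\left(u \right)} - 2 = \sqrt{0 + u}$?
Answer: $- \frac{240}{17} \approx -14.118$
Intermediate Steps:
$z{\left(u \right)} = 2 + \sqrt{u}$ ($z{\left(u \right)} = 2 + \sqrt{0 + u} = 2 + \sqrt{u}$)
$d{\left(C \right)} = \frac{1}{2 C}$
$K{\left(Q \right)} = \frac{1}{\frac{1}{4} + Q}$ ($K{\left(Q \right)} = \frac{1}{Q + \frac{1}{2 \cdot 2}} = \frac{1}{Q + \frac{1}{2} \cdot \frac{1}{2}} = \frac{1}{Q + \frac{1}{4}} = \frac{1}{\frac{1}{4} + Q}$)
$f{\left(o,E \right)} = -60$
$K{\left(4 \right)} f{\left(h{\left(z{\left(-1 \right)} \right)},22 \right)} = \frac{4}{1 + 4 \cdot 4} \left(-60\right) = \frac{4}{1 + 16} \left(-60\right) = \frac{4}{17} \left(-60\right) = - \frac{240}{17}$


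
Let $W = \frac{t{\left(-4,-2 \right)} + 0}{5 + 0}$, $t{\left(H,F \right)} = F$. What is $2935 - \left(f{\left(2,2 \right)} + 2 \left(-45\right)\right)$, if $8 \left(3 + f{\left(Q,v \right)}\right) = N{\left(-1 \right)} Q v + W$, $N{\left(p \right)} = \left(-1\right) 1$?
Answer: $\frac{60571}{20} \approx 3028.6$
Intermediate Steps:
$W = - \frac{2}{5}$ ($W = \frac{-2 + 0}{5 + 0} = - \frac{2}{5} \approx -0.4$)
$N{\left(p \right)} = -1$
$f{\left(Q,v \right)} = - \frac{61}{20} - \frac{Q v}{8}$ ($f{\left(Q,v \right)} = -3 + \frac{- Q v - \frac{2}{5}}{8} = -3 + \frac{- \frac{2}{5} - Q v}{8} = -3 - \left(\frac{1}{20} + \frac{Q v}{8}\right) = - \frac{61}{20} - \frac{Q v}{8}$)
$2935 - \left(f{\left(2,2 \right)} + 2 \left(-45\right)\right) = 2935 - \left(\left(- \frac{61}{20} - \frac{1}{4} \cdot 2\right) + 2 \left(-45\right)\right) = 2935 - \left(\left(- \frac{61}{20} - \frac{1}{2}\right) - 90\right) = 2935 - \left(- \frac{71}{20} - 90\right) = 2935 - - \frac{1871}{20} = 2935 + \frac{1871}{20} = \frac{60571}{20}$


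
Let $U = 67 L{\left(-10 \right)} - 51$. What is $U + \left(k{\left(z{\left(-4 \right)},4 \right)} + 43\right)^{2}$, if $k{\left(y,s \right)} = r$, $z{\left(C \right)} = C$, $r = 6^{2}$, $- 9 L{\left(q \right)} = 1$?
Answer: $\frac{55643}{9} \approx 6182.6$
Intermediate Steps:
$L{\left(q \right)} = - \frac{1}{9}$ ($L{\left(q \right)} = \left(- \frac{1}{9}\right) 1 = - \frac{1}{9}$)
$r = 36$
$U = - \frac{526}{9}$ ($U = 67 \left(- \frac{1}{9}\right) - 51 = - \frac{67}{9} - 51 = - \frac{526}{9} \approx -58.444$)
$k{\left(y,s \right)} = 36$
$U + \left(k{\left(z{\left(-4 \right)},4 \right)} + 43\right)^{2} = - \frac{526}{9} + \left(36 + 43\right)^{2} = - \frac{526}{9} + 79^{2} = - \frac{526}{9} + 6241 = \frac{55643}{9}$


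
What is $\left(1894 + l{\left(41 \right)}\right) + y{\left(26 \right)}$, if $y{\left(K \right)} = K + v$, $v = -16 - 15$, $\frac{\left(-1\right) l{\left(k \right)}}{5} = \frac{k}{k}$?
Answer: $1884$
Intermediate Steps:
$l{\left(k \right)} = -5$ ($l{\left(k \right)} = - 5 \frac{k}{k} = \left(-5\right) 1 = -5$)
$v = -31$
$y{\left(K \right)} = -31 + K$ ($y{\left(K \right)} = K - 31 = -31 + K$)
$\left(1894 + l{\left(41 \right)}\right) + y{\left(26 \right)} = \left(1894 - 5\right) + \left(-31 + 26\right) = 1889 - 5 = 1884$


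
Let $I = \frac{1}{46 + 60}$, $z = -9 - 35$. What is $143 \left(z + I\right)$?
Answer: $- \frac{666809}{106} \approx -6290.6$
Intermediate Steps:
$z = -44$ ($z = -9 - 35 = -44$)
$I = \frac{1}{106} \approx 0.009434$
$143 \left(z + I\right) = 143 \left(-44 + \frac{1}{106}\right) = 143 \left(- \frac{4663}{106}\right) = - \frac{666809}{106}$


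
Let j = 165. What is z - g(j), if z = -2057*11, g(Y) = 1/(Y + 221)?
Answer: -8734023/386 ≈ -22627.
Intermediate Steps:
g(Y) = 1/(221 + Y)
z = -22627
z - g(j) = -22627 - 1/(221 + 165) = -22627 - 1/386 = -8734023/386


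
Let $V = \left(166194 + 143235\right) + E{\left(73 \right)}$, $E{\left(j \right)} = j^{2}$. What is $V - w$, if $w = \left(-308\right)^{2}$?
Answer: $219894$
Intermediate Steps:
$V = 314758$ ($V = \left(166194 + 143235\right) + 73^{2} = 309429 + 5329 = 314758$)
$w = 94864$
$V - w = 314758 - 94864 = 219894$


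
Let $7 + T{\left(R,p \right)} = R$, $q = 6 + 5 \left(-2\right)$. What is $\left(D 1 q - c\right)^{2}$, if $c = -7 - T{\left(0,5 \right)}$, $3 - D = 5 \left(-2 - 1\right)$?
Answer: $5184$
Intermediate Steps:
$q = -4$ ($q = 6 - 10 = -4$)
$T{\left(R,p \right)} = -7 + R$
$D = 18$ ($D = 3 - 5 \left(-2 - 1\right) = 3 - 5 \left(-3\right) = 3 - -15 = 3 + 15 = 18$)
$c = 0$ ($c = -7 - \left(-7 + 0\right) = -7 - -7 = -7 + 7 = 0$)
$\left(D 1 q - c\right)^{2} = \left(18 \cdot 1 \left(-4\right) - 0\right)^{2} = \left(18 \left(-4\right) + 0\right)^{2} = \left(-72 + 0\right)^{2} = \left(-72\right)^{2} = 5184$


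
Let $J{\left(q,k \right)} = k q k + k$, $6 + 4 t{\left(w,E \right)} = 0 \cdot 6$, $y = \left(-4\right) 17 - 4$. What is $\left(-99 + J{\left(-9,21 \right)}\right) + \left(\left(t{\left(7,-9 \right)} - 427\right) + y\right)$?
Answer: $- \frac{9095}{2} \approx -4547.5$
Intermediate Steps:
$y = -72$ ($y = -68 - 4 = -72$)
$t{\left(w,E \right)} = - \frac{3}{2}$ ($t{\left(w,E \right)} = - \frac{3}{2} + \frac{0 \cdot 6}{4} = - \frac{3}{2} + \frac{1}{4} \cdot 0 = - \frac{3}{2} + 0 = - \frac{3}{2}$)
$J{\left(q,k \right)} = k + q k^{2}$ ($J{\left(q,k \right)} = q k^{2} + k = k + q k^{2}$)
$\left(-99 + J{\left(-9,21 \right)}\right) + \left(\left(t{\left(7,-9 \right)} - 427\right) + y\right) = \left(-99 + 21 \left(1 + 21 \left(-9\right)\right)\right) - \frac{1001}{2} = \left(-99 + 21 \left(1 - 189\right)\right) - \frac{1001}{2} = \left(-99 + 21 \left(-188\right)\right) - \frac{1001}{2} = \left(-99 - 3948\right) - \frac{1001}{2} = -4047 - \frac{1001}{2} = - \frac{9095}{2}$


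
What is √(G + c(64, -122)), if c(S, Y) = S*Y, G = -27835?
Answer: 109*I*√3 ≈ 188.79*I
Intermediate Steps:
√(G + c(64, -122)) = √(-27835 + 64*(-122)) = √(-27835 - 7808) = √(-35643) = 109*I*√3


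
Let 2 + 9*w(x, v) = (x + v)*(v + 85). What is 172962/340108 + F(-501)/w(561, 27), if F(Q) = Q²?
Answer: 97462159065/2799684029 ≈ 34.812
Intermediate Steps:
w(x, v) = -2/9 + (85 + v)*(v + x)/9 (w(x, v) = -2/9 + ((x + v)*(v + 85))/9 = -2/9 + ((v + x)*(85 + v))/9 = -2/9 + ((85 + v)*(v + x))/9 = -2/9 + (85 + v)*(v + x)/9)
172962/340108 + F(-501)/w(561, 27) = 172962/340108 + (-501)²/(-2/9 + (⅑)*27² + (85/9)*27 + (85/9)*561 + (⅑)*27*561) = 172962*(1/340108) + 251001/(-2/9 + (⅑)*729 + 255 + 15895/3 + 1683) = 86481/170054 + 251001/(-2/9 + 81 + 255 + 15895/3 + 1683) = 86481/170054 + 251001/(65854/9) = 86481/170054 + 251001*(9/65854) = 86481/170054 + 2259009/65854 = 97462159065/2799684029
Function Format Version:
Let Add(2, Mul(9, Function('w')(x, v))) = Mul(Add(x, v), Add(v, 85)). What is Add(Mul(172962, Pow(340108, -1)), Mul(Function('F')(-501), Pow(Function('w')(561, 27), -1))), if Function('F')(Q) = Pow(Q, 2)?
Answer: Rational(97462159065, 2799684029) ≈ 34.812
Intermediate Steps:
Function('w')(x, v) = Add(Rational(-2, 9), Mul(Rational(1, 9), Add(85, v), Add(v, x))) (Function('w')(x, v) = Add(Rational(-2, 9), Mul(Rational(1, 9), Mul(Add(x, v), Add(v, 85)))) = Add(Rational(-2, 9), Mul(Rational(1, 9), Mul(Add(v, x), Add(85, v)))) = Add(Rational(-2, 9), Mul(Rational(1, 9), Mul(Add(85, v), Add(v, x)))) = Add(Rational(-2, 9), Mul(Rational(1, 9), Add(85, v), Add(v, x))))
Add(Mul(172962, Pow(340108, -1)), Mul(Function('F')(-501), Pow(Function('w')(561, 27), -1))) = Add(Mul(172962, Pow(340108, -1)), Mul(Pow(-501, 2), Pow(Add(Rational(-2, 9), Mul(Rational(1, 9), Pow(27, 2)), Mul(Rational(85, 9), 27), Mul(Rational(85, 9), 561), Mul(Rational(1, 9), 27, 561)), -1))) = Add(Mul(172962, Rational(1, 340108)), Mul(251001, Pow(Add(Rational(-2, 9), Mul(Rational(1, 9), 729), 255, Rational(15895, 3), 1683), -1))) = Add(Rational(86481, 170054), Mul(251001, Pow(Add(Rational(-2, 9), 81, 255, Rational(15895, 3), 1683), -1))) = Add(Rational(86481, 170054), Mul(251001, Pow(Rational(65854, 9), -1))) = Add(Rational(86481, 170054), Mul(251001, Rational(9, 65854))) = Add(Rational(86481, 170054), Rational(2259009, 65854)) = Rational(97462159065, 2799684029)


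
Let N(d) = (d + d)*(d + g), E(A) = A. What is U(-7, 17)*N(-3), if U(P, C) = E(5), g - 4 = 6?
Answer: -210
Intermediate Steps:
g = 10 (g = 4 + 6 = 10)
U(P, C) = 5
N(d) = 2*d*(10 + d) (N(d) = (d + d)*(d + 10) = (2*d)*(10 + d) = 2*d*(10 + d))
U(-7, 17)*N(-3) = 5*(2*(-3)*(10 - 3)) = 5*(2*(-3)*7) = 5*(-42) = -210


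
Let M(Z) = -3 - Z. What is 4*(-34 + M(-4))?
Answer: -132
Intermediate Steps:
4*(-34 + M(-4)) = 4*(-34 + (-3 - 1*(-4))) = 4*(-34 + (-3 + 4)) = 4*(-34 + 1) = 4*(-33) = -132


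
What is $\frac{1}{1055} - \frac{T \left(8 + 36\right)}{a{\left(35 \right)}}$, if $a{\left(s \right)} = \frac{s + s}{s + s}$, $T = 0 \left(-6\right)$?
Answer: $\frac{1}{1055} \approx 0.00094787$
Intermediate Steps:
$T = 0$
$a{\left(s \right)} = 1$ ($a{\left(s \right)} = \frac{2 s}{2 s} = 2 s \frac{1}{2 s} = 1$)
$\frac{1}{1055} - \frac{T \left(8 + 36\right)}{a{\left(35 \right)}} = \frac{1}{1055} - \frac{0 \left(8 + 36\right)}{1} = \frac{1}{1055} - 0 \cdot 44 \cdot 1 = \frac{1}{1055} - 0 \cdot 1 = \frac{1}{1055} - 0 = \frac{1}{1055} + 0 = \frac{1}{1055}$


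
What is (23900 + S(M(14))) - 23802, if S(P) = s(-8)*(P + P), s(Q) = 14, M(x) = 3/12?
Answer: 105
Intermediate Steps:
M(x) = 1/4 (M(x) = 3*(1/12) = 1/4)
S(P) = 28*P (S(P) = 14*(P + P) = 14*(2*P) = 28*P)
(23900 + S(M(14))) - 23802 = (23900 + 28*(1/4)) - 23802 = (23900 + 7) - 23802 = 23907 - 23802 = 105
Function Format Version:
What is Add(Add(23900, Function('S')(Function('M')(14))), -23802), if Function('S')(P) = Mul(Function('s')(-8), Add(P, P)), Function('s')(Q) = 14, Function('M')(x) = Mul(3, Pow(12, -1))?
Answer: 105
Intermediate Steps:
Function('M')(x) = Rational(1, 4) (Function('M')(x) = Mul(3, Rational(1, 12)) = Rational(1, 4))
Function('S')(P) = Mul(28, P) (Function('S')(P) = Mul(14, Add(P, P)) = Mul(14, Mul(2, P)) = Mul(28, P))
Add(Add(23900, Function('S')(Function('M')(14))), -23802) = Add(Add(23900, Mul(28, Rational(1, 4))), -23802) = Add(Add(23900, 7), -23802) = Add(23907, -23802) = 105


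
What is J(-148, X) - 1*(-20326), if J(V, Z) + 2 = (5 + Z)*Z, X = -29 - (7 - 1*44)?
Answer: 20428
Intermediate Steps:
X = 8 (X = -29 - (7 - 44) = -29 - 1*(-37) = -29 + 37 = 8)
J(V, Z) = -2 + Z*(5 + Z) (J(V, Z) = -2 + (5 + Z)*Z = -2 + Z*(5 + Z))
J(-148, X) - 1*(-20326) = (-2 + 8² + 5*8) - 1*(-20326) = (-2 + 64 + 40) + 20326 = 102 + 20326 = 20428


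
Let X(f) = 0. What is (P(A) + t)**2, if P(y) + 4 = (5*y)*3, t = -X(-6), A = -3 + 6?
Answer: 1681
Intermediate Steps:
A = 3
t = 0 (t = -1*0 = 0)
P(y) = -4 + 15*y (P(y) = -4 + (5*y)*3 = -4 + 15*y)
(P(A) + t)**2 = ((-4 + 15*3) + 0)**2 = ((-4 + 45) + 0)**2 = (41 + 0)**2 = 41**2 = 1681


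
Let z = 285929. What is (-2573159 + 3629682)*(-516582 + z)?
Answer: -243690199519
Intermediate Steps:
(-2573159 + 3629682)*(-516582 + z) = (-2573159 + 3629682)*(-516582 + 285929) = 1056523*(-230653) = -243690199519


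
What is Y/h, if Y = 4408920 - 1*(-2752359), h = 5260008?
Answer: 2387093/1753336 ≈ 1.3615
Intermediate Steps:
Y = 7161279 (Y = 4408920 + 2752359 = 7161279)
Y/h = 7161279/5260008 = 7161279*(1/5260008) = 2387093/1753336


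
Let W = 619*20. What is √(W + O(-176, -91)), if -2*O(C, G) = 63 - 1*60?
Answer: √49514/2 ≈ 111.26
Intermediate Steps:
W = 12380
O(C, G) = -3/2 (O(C, G) = -(63 - 1*60)/2 = -(63 - 60)/2 = -½*3 = -3/2)
√(W + O(-176, -91)) = √(12380 - 3/2) = √(24757/2) = √49514/2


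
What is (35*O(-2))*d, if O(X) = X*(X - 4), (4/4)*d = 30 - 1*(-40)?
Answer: 29400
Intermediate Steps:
d = 70 (d = 30 - 1*(-40) = 30 + 40 = 70)
O(X) = X*(-4 + X)
(35*O(-2))*d = (35*(-2*(-4 - 2)))*70 = (35*(-2*(-6)))*70 = (35*12)*70 = 420*70 = 29400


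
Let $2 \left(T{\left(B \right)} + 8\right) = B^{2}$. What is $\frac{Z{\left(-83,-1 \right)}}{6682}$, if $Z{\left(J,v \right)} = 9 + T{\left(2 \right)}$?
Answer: $\frac{3}{6682} \approx 0.00044897$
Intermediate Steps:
$T{\left(B \right)} = -8 + \frac{B^{2}}{2}$
$Z{\left(J,v \right)} = 3$ ($Z{\left(J,v \right)} = 9 - \left(8 - \frac{2^{2}}{2}\right) = 9 + \left(-8 + \frac{1}{2} \cdot 4\right) = 9 + \left(-8 + 2\right) = 9 - 6 = 3$)
$\frac{Z{\left(-83,-1 \right)}}{6682} = \frac{3}{6682}$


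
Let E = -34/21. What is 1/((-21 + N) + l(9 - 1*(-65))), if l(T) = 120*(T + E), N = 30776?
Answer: 7/276085 ≈ 2.5355e-5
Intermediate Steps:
E = -34/21 (E = -34*1/21 = -34/21 ≈ -1.6190)
l(T) = -1360/7 + 120*T (l(T) = 120*(T - 34/21) = 120*(-34/21 + T) = -1360/7 + 120*T)
1/((-21 + N) + l(9 - 1*(-65))) = 1/((-21 + 30776) + (-1360/7 + 120*(9 - 1*(-65)))) = 1/(30755 + (-1360/7 + 120*(9 + 65))) = 1/(30755 + (-1360/7 + 120*74)) = 1/(30755 + (-1360/7 + 8880)) = 1/(30755 + 60800/7) = 1/(276085/7) = 7/276085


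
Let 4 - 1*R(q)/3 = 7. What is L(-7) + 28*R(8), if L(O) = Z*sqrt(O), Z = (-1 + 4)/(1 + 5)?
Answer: -252 + I*sqrt(7)/2 ≈ -252.0 + 1.3229*I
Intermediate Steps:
R(q) = -9 (R(q) = 12 - 3*7 = 12 - 21 = -9)
Z = 1/2 (Z = 3/6 = 3*(1/6) = 1/2 ≈ 0.50000)
L(O) = sqrt(O)/2
L(-7) + 28*R(8) = sqrt(-7)/2 + 28*(-9) = (I*sqrt(7))/2 - 252 = I*sqrt(7)/2 - 252 = -252 + I*sqrt(7)/2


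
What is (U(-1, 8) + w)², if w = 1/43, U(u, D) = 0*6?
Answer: 1/1849 ≈ 0.00054083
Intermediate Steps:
U(u, D) = 0
w = 1/43 ≈ 0.023256
(U(-1, 8) + w)² = (0 + 1/43)² = (1/43)² = 1/1849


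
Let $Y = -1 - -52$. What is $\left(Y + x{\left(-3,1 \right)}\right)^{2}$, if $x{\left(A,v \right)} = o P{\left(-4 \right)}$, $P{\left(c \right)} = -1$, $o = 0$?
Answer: $2601$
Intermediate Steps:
$x{\left(A,v \right)} = 0$ ($x{\left(A,v \right)} = 0 \left(-1\right) = 0$)
$Y = 51$ ($Y = -1 + 52 = 51$)
$\left(Y + x{\left(-3,1 \right)}\right)^{2} = \left(51 + 0\right)^{2} = 51^{2} = 2601$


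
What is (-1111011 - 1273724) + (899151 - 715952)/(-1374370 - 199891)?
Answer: -3754195489034/1574261 ≈ -2.3847e+6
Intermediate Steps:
(-1111011 - 1273724) + (899151 - 715952)/(-1374370 - 199891) = -2384735 + 183199/(-1574261) = -2384735 + 183199*(-1/1574261) = -2384735 - 183199/1574261 = -3754195489034/1574261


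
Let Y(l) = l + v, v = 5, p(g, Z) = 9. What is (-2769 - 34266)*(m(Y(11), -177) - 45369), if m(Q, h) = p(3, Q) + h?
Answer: 1686462795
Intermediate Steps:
Y(l) = 5 + l (Y(l) = l + 5 = 5 + l)
m(Q, h) = 9 + h
(-2769 - 34266)*(m(Y(11), -177) - 45369) = (-2769 - 34266)*((9 - 177) - 45369) = -37035*(-168 - 45369) = -37035*(-45537) = 1686462795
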